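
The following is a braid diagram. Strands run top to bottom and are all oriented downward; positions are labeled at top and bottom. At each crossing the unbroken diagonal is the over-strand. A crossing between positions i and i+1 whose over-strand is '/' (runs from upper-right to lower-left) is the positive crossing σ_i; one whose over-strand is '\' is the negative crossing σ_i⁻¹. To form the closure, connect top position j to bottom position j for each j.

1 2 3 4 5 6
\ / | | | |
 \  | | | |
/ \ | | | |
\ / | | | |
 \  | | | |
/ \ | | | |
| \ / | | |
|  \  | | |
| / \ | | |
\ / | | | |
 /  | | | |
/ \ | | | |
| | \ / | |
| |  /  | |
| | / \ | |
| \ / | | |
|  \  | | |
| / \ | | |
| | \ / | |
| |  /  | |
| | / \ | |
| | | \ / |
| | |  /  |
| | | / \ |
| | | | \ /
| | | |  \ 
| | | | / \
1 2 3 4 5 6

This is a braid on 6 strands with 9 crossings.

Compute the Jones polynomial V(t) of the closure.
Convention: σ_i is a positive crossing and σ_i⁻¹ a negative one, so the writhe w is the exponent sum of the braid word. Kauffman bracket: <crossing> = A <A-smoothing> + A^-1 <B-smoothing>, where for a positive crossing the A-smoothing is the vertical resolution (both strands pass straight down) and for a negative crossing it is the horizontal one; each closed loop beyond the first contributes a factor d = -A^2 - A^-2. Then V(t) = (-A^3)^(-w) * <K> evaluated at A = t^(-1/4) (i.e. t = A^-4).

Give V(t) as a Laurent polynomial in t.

t^2 - t + 2 - 2*t^-1 + t^-2 - t^-3 + t^-4

Derivation:
Reading the diagram top to bottom ('/'-over between positions i,i+1 = s_i, '\'-over = s_i^-1): braid word = s1^-1 s1^-1 s2^-1 s1 s3 s2^-1 s3 s4 s5^-1.
The presented braid s1^-1 s1^-1 s2^-1 s1 s3 s2^-1 s3 s4 s5^-1 on 6 strands reduces by inverse Markov moves (closure unchanged at each step):
  Destabilize: the word has the form β·s5^-1 where s5^-1 occurs only as the final letter (β ∈ B_5); drop it and the last strand → 5 strands.
  Destabilize: the word has the form β·s4 where s4 occurs only as the final letter (β ∈ B_4); drop it and the last strand → 4 strands.
Reduced to β = s1^-1 s1^-1 s2^-1 s1 s3 s2^-1 s3 on 4 strands, 7 crossings.
Compute on β:
Braid: s1^-1 s1^-1 s2^-1 s1 s3 s2^-1 s3 on 4 strands, 7 crossings.
Writhe w = (#positive) - (#negative) = 3 - 4 = -1.
State-sum expansion of <K>. There are 2^7 = 128 states.
For each crossing: s=0 is the vertical smoothing, s=1 horizontal. Crossing k contributes A^(sign_k * (1 - 2*s_k)); loop factor d = -A^2 - A^-2.
Tabulate the states by total A-exponent and number of loops L (A-exp: L × count):
  A^7: L=4 ×1
  A^5: L=3 ×7
  A^3: L=2 ×17, L=4 ×4
  A^1: L=1 ×14, L=3 ×20, L=5 ×1
  A^-1: L=2 ×27, L=4 ×8
  A^-3: L=1 ×5, L=3 ×15, L=5 ×1
  A^-5: L=2 ×4, L=4 ×3
  A^-7: L=3 ×1
Each group contributes A^e * Σ count * d^(L-1):
Powers of d = -A^2 - A^-2: d^2 = A^4 + 2 + A^-4; d^3 = -A^6 - 3*A^2 - 3*A^-2 - A^-6; d^4 = A^8 + 4*A^4 + 6 + 4*A^-4 + A^-8.
  A^7 * (d^3) = -A^13 - 3*A^9 - 3*A^5 - A
  A^5 * (7*d^2) = 7*A^9 + 14*A^5 + 7*A
  A^3 * (17*d + 4*d^3) = -4*A^9 - 29*A^5 - 29*A - 4*A^-3
  A^1 * (14 + 20*d^2 + d^4) = A^9 + 24*A^5 + 60*A + 24*A^-3 + A^-7
  A^-1 * (27*d + 8*d^3) = -8*A^5 - 51*A - 51*A^-3 - 8*A^-7
  A^-3 * (5 + 15*d^2 + d^4) = A^5 + 19*A + 41*A^-3 + 19*A^-7 + A^-11
  A^-5 * (4*d + 3*d^3) = -3*A - 13*A^-3 - 13*A^-7 - 3*A^-11
  A^-7 * (d^2) = A^-3 + 2*A^-7 + A^-11
Summing the groups: <K> = -A^13 + A^9 - A^5 + 2*A - 2*A^-3 + A^-7 - A^-11
Normalise by the writhe: (-A^3)^(-w) = (-A^3)^(1) = -A^3, so f(A) = -A^3 * <K> = A^16 - A^12 + A^8 - 2*A^4 + 2 - A^-4 + A^-8.
Substitute A = t^(-1/4), i.e. A^e → t^(-e/4): V(t) = t^2 - t + 2 - 2*t^-1 + t^-2 - t^-3 + t^-4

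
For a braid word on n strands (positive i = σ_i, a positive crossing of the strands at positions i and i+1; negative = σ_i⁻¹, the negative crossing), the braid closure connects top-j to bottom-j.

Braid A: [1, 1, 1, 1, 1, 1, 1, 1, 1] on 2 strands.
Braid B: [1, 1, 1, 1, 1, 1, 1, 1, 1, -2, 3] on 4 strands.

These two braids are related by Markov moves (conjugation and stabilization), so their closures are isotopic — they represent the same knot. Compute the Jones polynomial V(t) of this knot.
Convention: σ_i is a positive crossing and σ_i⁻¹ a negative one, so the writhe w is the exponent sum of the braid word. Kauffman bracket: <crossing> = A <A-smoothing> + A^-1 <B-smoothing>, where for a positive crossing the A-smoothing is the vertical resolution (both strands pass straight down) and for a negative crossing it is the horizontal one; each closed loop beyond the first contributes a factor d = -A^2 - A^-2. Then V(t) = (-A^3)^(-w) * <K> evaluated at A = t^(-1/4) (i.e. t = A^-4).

Markov-equivalent braids have isotopic closures, hence identical knot invariants. Strip the Markov moves from each word to reach a common short braid β, then compute V(t) once on β.
Braid A: s1 s1 s1 s1 s1 s1 s1 s1 s1 on 2 strands has no conjugating prefix/suffix or stabilization to strip; take β = s1 s1 s1 s1 s1 s1 s1 s1 s1.
Braid B: s1 s1 s1 s1 s1 s1 s1 s1 s1 s2^-1 s3 on 4 strands reduces by inverse Markov moves (closure unchanged at each step):
  Destabilize: the word has the form β·s3 where s3 occurs only as the final letter (β ∈ B_3); drop it and the last strand → 3 strands.
  Destabilize: the word has the form β·s2^-1 where s2^-1 occurs only as the final letter (β ∈ B_2); drop it and the last strand → 2 strands.
Reduced to β = s1 s1 s1 s1 s1 s1 s1 s1 s1 on 2 strands, 9 crossings.
Both give the same β = s1 s1 s1 s1 s1 s1 s1 s1 s1 on 2 strands, so one state sum suffices:
Braid: s1 s1 s1 s1 s1 s1 s1 s1 s1 on 2 strands, 9 crossings.
Writhe w = (#positive) - (#negative) = 9 - 0 = 9.
Enumerate smoothing states for the bracket polynomial. There are 2^9 = 512 states.
Each crossing splits two ways (0=vertical, 1=horizontal). The state's weight is A^(#A-smoothings - #B-smoothings) * d^(loops - 1).
Tabulate the states by total A-exponent and number of loops L (A-exp: L × count):
  A^9: L=2 ×1
  A^7: L=1 ×9
  A^5: L=2 ×36
  A^3: L=3 ×84
  A^1: L=4 ×126
  A^-1: L=5 ×126
  A^-3: L=6 ×84
  A^-5: L=7 ×36
  A^-7: L=8 ×9
  A^-9: L=9 ×1
Each group contributes A^e * Σ count * d^(L-1):
Powers of d = -A^2 - A^-2: d^2 = A^4 + 2 + A^-4; d^3 = -A^6 - 3*A^2 - 3*A^-2 - A^-6; d^4 = A^8 + 4*A^4 + 6 + 4*A^-4 + A^-8; d^5 = -A^10 - 5*A^6 - 10*A^2 - 10*A^-2 - 5*A^-6 - A^-10; d^6 = A^12 + 6*A^8 + 15*A^4 + 20 + 15*A^-4 + 6*A^-8 + A^-12; d^7 = -A^14 - 7*A^10 - 21*A^6 - 35*A^2 - 35*A^-2 - 21*A^-6 - 7*A^-10 - A^-14; d^8 = A^16 + 8*A^12 + 28*A^8 + 56*A^4 + 70 + 56*A^-4 + 28*A^-8 + 8*A^-12 + A^-16.
  A^9 * (d) = -A^11 - A^7
  A^7 * (9) = 9*A^7
  A^5 * (36*d) = -36*A^7 - 36*A^3
  A^3 * (84*d^2) = 84*A^7 + 168*A^3 + 84*A^-1
  A^1 * (126*d^3) = -126*A^7 - 378*A^3 - 378*A^-1 - 126*A^-5
  A^-1 * (126*d^4) = 126*A^7 + 504*A^3 + 756*A^-1 + 504*A^-5 + 126*A^-9
  A^-3 * (84*d^5) = -84*A^7 - 420*A^3 - 840*A^-1 - 840*A^-5 - 420*A^-9 - 84*A^-13
  A^-5 * (36*d^6) = 36*A^7 + 216*A^3 + 540*A^-1 + 720*A^-5 + 540*A^-9 + 216*A^-13 + 36*A^-17
  A^-7 * (9*d^7) = -9*A^7 - 63*A^3 - 189*A^-1 - 315*A^-5 - 315*A^-9 - 189*A^-13 - 63*A^-17 - 9*A^-21
  A^-9 * (d^8) = A^7 + 8*A^3 + 28*A^-1 + 56*A^-5 + 70*A^-9 + 56*A^-13 + 28*A^-17 + 8*A^-21 + A^-25
Summing the groups: <K> = -A^11 - A^3 + A^-1 - A^-5 + A^-9 - A^-13 + A^-17 - A^-21 + A^-25
Normalise by the writhe: (-A^3)^(-w) = (-A^3)^(-9) = -A^-27, so f(A) = -A^-27 * <K> = A^-16 + A^-24 - A^-28 + A^-32 - A^-36 + A^-40 - A^-44 + A^-48 - A^-52.
Substitute A = t^(-1/4), i.e. A^e → t^(-e/4): V(t) = -t^13 + t^12 - t^11 + t^10 - t^9 + t^8 - t^7 + t^6 + t^4

Answer: -t^13 + t^12 - t^11 + t^10 - t^9 + t^8 - t^7 + t^6 + t^4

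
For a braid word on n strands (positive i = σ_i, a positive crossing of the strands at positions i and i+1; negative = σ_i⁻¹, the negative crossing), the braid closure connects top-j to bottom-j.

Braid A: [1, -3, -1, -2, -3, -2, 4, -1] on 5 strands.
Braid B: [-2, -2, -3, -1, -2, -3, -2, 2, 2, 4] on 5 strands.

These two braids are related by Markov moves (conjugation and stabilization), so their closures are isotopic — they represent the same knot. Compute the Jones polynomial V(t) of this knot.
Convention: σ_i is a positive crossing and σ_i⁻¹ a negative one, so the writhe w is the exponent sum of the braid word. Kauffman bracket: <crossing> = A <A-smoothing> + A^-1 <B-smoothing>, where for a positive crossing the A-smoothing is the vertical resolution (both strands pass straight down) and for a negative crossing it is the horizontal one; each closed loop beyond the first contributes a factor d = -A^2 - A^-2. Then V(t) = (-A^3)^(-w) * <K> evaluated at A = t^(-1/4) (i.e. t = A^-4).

t^-1 + t^-3 - t^-4

Derivation:
Markov-equivalent braids have isotopic closures, hence identical knot invariants. Strip the Markov moves from each word to reach a common short braid β, then compute V(t) once on β.
Braid A: s1 s3^-1 s1^-1 s2^-1 s3^-1 s2^-1 s4 s1^-1 on 5 strands reduces by inverse Markov moves (closure unchanged at each step):
  Deconjugate: the word is γ·β·γ⁻¹ with γ = s1 (prefix) and γ⁻¹ = s1^-1 (suffix); strip both.
  Destabilize: the word has the form β·s4 where s4 occurs only as the final letter (β ∈ B_4); drop it and the last strand → 4 strands.
Reduced to β = s3^-1 s1^-1 s2^-1 s3^-1 s2^-1 on 4 strands, 5 crossings.
Braid B: s2^-1 s2^-1 s3^-1 s1^-1 s2^-1 s3^-1 s2^-1 s2 s2 s4 on 5 strands reduces by inverse Markov moves (closure unchanged at each step):
  Destabilize: the word has the form β·s4 where s4 occurs only as the final letter (β ∈ B_4); drop it and the last strand → 4 strands.
  Deconjugate: the word is γ·β·γ⁻¹ with γ = s2^-1 s2^-1 (prefix) and γ⁻¹ = s2 s2 (suffix); strip both.
Reduced to β = s3^-1 s1^-1 s2^-1 s3^-1 s2^-1 on 4 strands, 5 crossings.
Both give the same β = s3^-1 s1^-1 s2^-1 s3^-1 s2^-1 on 4 strands, so one state sum suffices:
Braid: s3^-1 s1^-1 s2^-1 s3^-1 s2^-1 on 4 strands, 5 crossings.
Writhe w = (#positive) - (#negative) = 0 - 5 = -5.
Computing the Kauffman bracket via state sum. There are 2^5 = 32 states.
Each crossing splits two ways (0=vertical, 1=horizontal). The state's weight is A^(#A-smoothings - #B-smoothings) * d^(loops - 1).
  state 00000: A-exp=-5, loops=4, term = A^-5 * d^3
  state 00001: A-exp=-3, loops=3, term = A^-3 * d^2
  state 00010: A-exp=-3, loops=3, term = A^-3 * d^2
  state 00011: A-exp=-1, loops=2, term = A^-1 * d^1
  state 00100: A-exp=-3, loops=3, term = A^-3 * d^2
  state 00101: A-exp=-1, loops=4, term = A^-1 * d^3
  state 00110: A-exp=-1, loops=2, term = A^-1 * d^1
  state 00111: A-exp=+1, loops=3, term = A^1 * d^2
  state 01000: A-exp=-3, loops=3, term = A^-3 * d^2
  state 01001: A-exp=-1, loops=2, term = A^-1 * d^1
  state 01010: A-exp=-1, loops=2, term = A^-1 * d^1
  state 01011: A-exp=+1, loops=1, term = A^1 * d^0
  state 01100: A-exp=-1, loops=2, term = A^-1 * d^1
  state 01101: A-exp=+1, loops=3, term = A^1 * d^2
  state 01110: A-exp=+1, loops=1, term = A^1 * d^0
  state 01111: A-exp=+3, loops=2, term = A^3 * d^1
  state 10000: A-exp=-3, loops=3, term = A^-3 * d^2
  state 10001: A-exp=-1, loops=2, term = A^-1 * d^1
  state 10010: A-exp=-1, loops=4, term = A^-1 * d^3
  state 10011: A-exp=+1, loops=3, term = A^1 * d^2
  state 10100: A-exp=-1, loops=2, term = A^-1 * d^1
  state 10101: A-exp=+1, loops=3, term = A^1 * d^2
  state 10110: A-exp=+1, loops=3, term = A^1 * d^2
  state 10111: A-exp=+3, loops=2, term = A^3 * d^1
  state 11000: A-exp=-1, loops=2, term = A^-1 * d^1
  state 11001: A-exp=+1, loops=1, term = A^1 * d^0
  state 11010: A-exp=+1, loops=3, term = A^1 * d^2
  state 11011: A-exp=+3, loops=2, term = A^3 * d^1
  state 11100: A-exp=+1, loops=1, term = A^1 * d^0
  state 11101: A-exp=+3, loops=2, term = A^3 * d^1
  state 11110: A-exp=+3, loops=2, term = A^3 * d^1
  state 11111: A-exp=+5, loops=1, term = A^5 * d^0
Collect the terms by A-exponent (count of states per loop number):
Powers of d = -A^2 - A^-2: d^2 = A^4 + 2 + A^-4; d^3 = -A^6 - 3*A^2 - 3*A^-2 - A^-6.
  A^5 * (1) = A^5
  A^3 * (5*d) = -5*A^5 - 5*A
  A^1 * (4 + 6*d^2) = 6*A^5 + 16*A + 6*A^-3
  A^-1 * (8*d + 2*d^3) = -2*A^5 - 14*A - 14*A^-3 - 2*A^-7
  A^-3 * (5*d^2) = 5*A + 10*A^-3 + 5*A^-7
  A^-5 * (d^3) = -A - 3*A^-3 - 3*A^-7 - A^-11
Summing the groups: <K> = A - A^-3 - A^-11
Normalise by the writhe: (-A^3)^(-w) = (-A^3)^(5) = -A^15, so f(A) = -A^15 * <K> = -A^16 + A^12 + A^4.
Substitute A = t^(-1/4), i.e. A^e → t^(-e/4): V(t) = t^-1 + t^-3 - t^-4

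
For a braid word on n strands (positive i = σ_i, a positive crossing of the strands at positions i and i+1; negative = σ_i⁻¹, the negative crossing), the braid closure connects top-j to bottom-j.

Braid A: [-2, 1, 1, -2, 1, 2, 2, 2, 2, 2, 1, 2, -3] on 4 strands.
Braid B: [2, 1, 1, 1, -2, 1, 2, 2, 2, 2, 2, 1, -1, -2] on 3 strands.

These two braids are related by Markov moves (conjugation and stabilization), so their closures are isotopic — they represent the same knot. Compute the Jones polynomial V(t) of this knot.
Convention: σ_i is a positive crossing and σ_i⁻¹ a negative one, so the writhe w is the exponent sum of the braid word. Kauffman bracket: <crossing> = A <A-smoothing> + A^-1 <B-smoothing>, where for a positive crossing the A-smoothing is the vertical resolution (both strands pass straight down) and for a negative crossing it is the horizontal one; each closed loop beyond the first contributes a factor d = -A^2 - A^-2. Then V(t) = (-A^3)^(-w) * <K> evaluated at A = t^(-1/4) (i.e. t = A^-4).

-t^12 + 2*t^11 - 4*t^10 + 5*t^9 - 5*t^8 + 5*t^7 - 4*t^6 + 3*t^5 - t^4 + t^3

Derivation:
Markov-equivalent braids have isotopic closures, hence identical knot invariants. Strip the Markov moves from each word to reach a common short braid β, then compute V(t) once on β.
Braid A: s2^-1 s1 s1 s2^-1 s1 s2 s2 s2 s2 s2 s1 s2 s3^-1 on 4 strands reduces by inverse Markov moves (closure unchanged at each step):
  Destabilize: the word has the form β·s3^-1 where s3^-1 occurs only as the final letter (β ∈ B_3); drop it and the last strand → 3 strands.
  Deconjugate: the word is γ·β·γ⁻¹ with γ = s2^-1 (prefix) and γ⁻¹ = s2 (suffix); strip both.
Reduced to β = s1 s1 s2^-1 s1 s2 s2 s2 s2 s2 s1 on 3 strands, 10 crossings.
Braid B: s2 s1 s1 s1 s2^-1 s1 s2 s2 s2 s2 s2 s1 s1^-1 s2^-1 on 3 strands reduces by inverse Markov moves (closure unchanged at each step):
  Deconjugate: the word is γ·β·γ⁻¹ with γ = s2 s1 (prefix) and γ⁻¹ = s1^-1 s2^-1 (suffix); strip both.
Reduced to β = s1 s1 s2^-1 s1 s2 s2 s2 s2 s2 s1 on 3 strands, 10 crossings.
Both give the same β = s1 s1 s2^-1 s1 s2 s2 s2 s2 s2 s1 on 3 strands, so one state sum suffices:
Braid: s1 s1 s2^-1 s1 s2 s2 s2 s2 s2 s1 on 3 strands, 10 crossings.
Writhe w = (#positive) - (#negative) = 9 - 1 = 8.
Enumerate smoothing states for the bracket polynomial. There are 2^10 = 1024 states.
For each crossing: s=0 is the vertical smoothing, s=1 horizontal. Crossing k contributes A^(sign_k * (1 - 2*s_k)); loop factor d = -A^2 - A^-2.
Tabulate the states by total A-exponent and number of loops L (A-exp: L × count):
  A^10: L=2 ×1
  A^8: L=1 ×4, L=3 ×6
  A^6: L=2 ×35, L=4 ×10
  A^4: L=1 ×35, L=3 ×75, L=5 ×10
  A^2: L=2 ×115, L=4 ×90, L=6 ×5
  A^0: L=3 ×185, L=5 ×66, L=7 ×1
  A^-2: L=4 ×180, L=6 ×30
  A^-4: L=5 ×112, L=7 ×8
  A^-6: L=6 ×44, L=8 ×1
  A^-8: L=7 ×10
  A^-10: L=8 ×1
Each group contributes A^e * Σ count * d^(L-1):
Powers of d = -A^2 - A^-2: d^2 = A^4 + 2 + A^-4; d^3 = -A^6 - 3*A^2 - 3*A^-2 - A^-6; d^4 = A^8 + 4*A^4 + 6 + 4*A^-4 + A^-8; d^5 = -A^10 - 5*A^6 - 10*A^2 - 10*A^-2 - 5*A^-6 - A^-10; d^6 = A^12 + 6*A^8 + 15*A^4 + 20 + 15*A^-4 + 6*A^-8 + A^-12; d^7 = -A^14 - 7*A^10 - 21*A^6 - 35*A^2 - 35*A^-2 - 21*A^-6 - 7*A^-10 - A^-14.
  A^10 * (d) = -A^12 - A^8
  A^8 * (4 + 6*d^2) = 6*A^12 + 16*A^8 + 6*A^4
  A^6 * (35*d + 10*d^3) = -10*A^12 - 65*A^8 - 65*A^4 - 10
  A^4 * (35 + 75*d^2 + 10*d^4) = 10*A^12 + 115*A^8 + 245*A^4 + 115 + 10*A^-4
  A^2 * (115*d + 90*d^3 + 5*d^5) = -5*A^12 - 115*A^8 - 435*A^4 - 435 - 115*A^-4 - 5*A^-8
  A^0 * (185*d^2 + 66*d^4 + d^6) = A^12 + 72*A^8 + 464*A^4 + 786 + 464*A^-4 + 72*A^-8 + A^-12
  A^-2 * (180*d^3 + 30*d^5) = -30*A^8 - 330*A^4 - 840 - 840*A^-4 - 330*A^-8 - 30*A^-12
  A^-4 * (112*d^4 + 8*d^6) = 8*A^8 + 160*A^4 + 568 + 832*A^-4 + 568*A^-8 + 160*A^-12 + 8*A^-16
  A^-6 * (44*d^5 + d^7) = -A^8 - 51*A^4 - 241 - 475*A^-4 - 475*A^-8 - 241*A^-12 - 51*A^-16 - A^-20
  A^-8 * (10*d^6) = 10*A^4 + 60 + 150*A^-4 + 200*A^-8 + 150*A^-12 + 60*A^-16 + 10*A^-20
  A^-10 * (d^7) = -A^4 - 7 - 21*A^-4 - 35*A^-8 - 35*A^-12 - 21*A^-16 - 7*A^-20 - A^-24
Summing the groups: <K> = A^12 - A^8 + 3*A^4 - 4 + 5*A^-4 - 5*A^-8 + 5*A^-12 - 4*A^-16 + 2*A^-20 - A^-24
Normalise by the writhe: (-A^3)^(-w) = (-A^3)^(-8) = A^-24, so f(A) = A^-24 * <K> = A^-12 - A^-16 + 3*A^-20 - 4*A^-24 + 5*A^-28 - 5*A^-32 + 5*A^-36 - 4*A^-40 + 2*A^-44 - A^-48.
Substitute A = t^(-1/4), i.e. A^e → t^(-e/4): V(t) = -t^12 + 2*t^11 - 4*t^10 + 5*t^9 - 5*t^8 + 5*t^7 - 4*t^6 + 3*t^5 - t^4 + t^3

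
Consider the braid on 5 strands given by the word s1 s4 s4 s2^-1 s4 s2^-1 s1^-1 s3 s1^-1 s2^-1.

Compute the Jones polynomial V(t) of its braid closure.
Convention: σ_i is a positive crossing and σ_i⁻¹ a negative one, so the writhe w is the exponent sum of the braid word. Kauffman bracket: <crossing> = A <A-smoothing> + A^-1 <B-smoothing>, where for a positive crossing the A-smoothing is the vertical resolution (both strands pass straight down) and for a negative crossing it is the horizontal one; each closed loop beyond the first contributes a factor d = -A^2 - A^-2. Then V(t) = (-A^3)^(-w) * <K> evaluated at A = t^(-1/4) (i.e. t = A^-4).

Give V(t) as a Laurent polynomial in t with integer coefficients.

Braid: s1 s4 s4 s2^-1 s4 s2^-1 s1^-1 s3 s1^-1 s2^-1 on 5 strands, 10 crossings.
Writhe w = (#positive) - (#negative) = 5 - 5 = 0.
Enumerate smoothing states for the bracket polynomial. There are 2^10 = 1024 states.
For each crossing: s=0 is the vertical smoothing, s=1 horizontal. Crossing k contributes A^(sign_k * (1 - 2*s_k)); loop factor d = -A^2 - A^-2.
Tabulate the states by total A-exponent and number of loops L (A-exp: L × count):
  A^10: L=6 ×1
  A^8: L=5 ×10
  A^6: L=4 ×40, L=6 ×5
  A^4: L=3 ×80, L=5 ×39, L=7 ×1
  A^2: L=2 ×79, L=4 ×117, L=6 ×14
  A^0: L=1 ×30, L=3 ×158, L=5 ×62, L=7 ×2
  A^-2: L=2 ×84, L=4 ×111, L=6 ×15
  A^-4: L=1 ×9, L=3 ×74, L=5 ×36, L=7 ×1
  A^-6: L=2 ×12, L=4 ×29, L=6 ×4
  A^-8: L=3 ×6, L=5 ×4
  A^-10: L=4 ×1
Each group contributes A^e * Σ count * d^(L-1):
Powers of d = -A^2 - A^-2: d^2 = A^4 + 2 + A^-4; d^3 = -A^6 - 3*A^2 - 3*A^-2 - A^-6; d^4 = A^8 + 4*A^4 + 6 + 4*A^-4 + A^-8; d^5 = -A^10 - 5*A^6 - 10*A^2 - 10*A^-2 - 5*A^-6 - A^-10; d^6 = A^12 + 6*A^8 + 15*A^4 + 20 + 15*A^-4 + 6*A^-8 + A^-12.
  A^10 * (d^5) = -A^20 - 5*A^16 - 10*A^12 - 10*A^8 - 5*A^4 - 1
  A^8 * (10*d^4) = 10*A^16 + 40*A^12 + 60*A^8 + 40*A^4 + 10
  A^6 * (40*d^3 + 5*d^5) = -5*A^16 - 65*A^12 - 170*A^8 - 170*A^4 - 65 - 5*A^-4
  A^4 * (80*d^2 + 39*d^4 + d^6) = A^16 + 45*A^12 + 251*A^8 + 414*A^4 + 251 + 45*A^-4 + A^-8
  A^2 * (79*d + 117*d^3 + 14*d^5) = -14*A^12 - 187*A^8 - 570*A^4 - 570 - 187*A^-4 - 14*A^-8
  A^0 * (30 + 158*d^2 + 62*d^4 + 2*d^6) = 2*A^12 + 74*A^8 + 436*A^4 + 758 + 436*A^-4 + 74*A^-8 + 2*A^-12
  A^-2 * (84*d + 111*d^3 + 15*d^5) = -15*A^8 - 186*A^4 - 567 - 567*A^-4 - 186*A^-8 - 15*A^-12
  A^-4 * (9 + 74*d^2 + 36*d^4 + d^6) = A^8 + 42*A^4 + 233 + 393*A^-4 + 233*A^-8 + 42*A^-12 + A^-16
  A^-6 * (12*d + 29*d^3 + 4*d^5) = -4*A^4 - 49 - 139*A^-4 - 139*A^-8 - 49*A^-12 - 4*A^-16
  A^-8 * (6*d^2 + 4*d^4) = 4 + 22*A^-4 + 36*A^-8 + 22*A^-12 + 4*A^-16
  A^-10 * (d^3) = -A^-4 - 3*A^-8 - 3*A^-12 - A^-16
Summing the groups: <K> = -A^20 + A^16 - 2*A^12 + 4*A^8 - 3*A^4 + 4 - 3*A^-4 + 2*A^-8 - A^-12
Normalise by the writhe: (-A^3)^(-w) = (-A^3)^(0) = 1, so f(A) = 1 * <K> = -A^20 + A^16 - 2*A^12 + 4*A^8 - 3*A^4 + 4 - 3*A^-4 + 2*A^-8 - A^-12.
Substitute A = t^(-1/4), i.e. A^e → t^(-e/4): V(t) = -t^3 + 2*t^2 - 3*t + 4 - 3*t^-1 + 4*t^-2 - 2*t^-3 + t^-4 - t^-5

Answer: -t^3 + 2*t^2 - 3*t + 4 - 3*t^-1 + 4*t^-2 - 2*t^-3 + t^-4 - t^-5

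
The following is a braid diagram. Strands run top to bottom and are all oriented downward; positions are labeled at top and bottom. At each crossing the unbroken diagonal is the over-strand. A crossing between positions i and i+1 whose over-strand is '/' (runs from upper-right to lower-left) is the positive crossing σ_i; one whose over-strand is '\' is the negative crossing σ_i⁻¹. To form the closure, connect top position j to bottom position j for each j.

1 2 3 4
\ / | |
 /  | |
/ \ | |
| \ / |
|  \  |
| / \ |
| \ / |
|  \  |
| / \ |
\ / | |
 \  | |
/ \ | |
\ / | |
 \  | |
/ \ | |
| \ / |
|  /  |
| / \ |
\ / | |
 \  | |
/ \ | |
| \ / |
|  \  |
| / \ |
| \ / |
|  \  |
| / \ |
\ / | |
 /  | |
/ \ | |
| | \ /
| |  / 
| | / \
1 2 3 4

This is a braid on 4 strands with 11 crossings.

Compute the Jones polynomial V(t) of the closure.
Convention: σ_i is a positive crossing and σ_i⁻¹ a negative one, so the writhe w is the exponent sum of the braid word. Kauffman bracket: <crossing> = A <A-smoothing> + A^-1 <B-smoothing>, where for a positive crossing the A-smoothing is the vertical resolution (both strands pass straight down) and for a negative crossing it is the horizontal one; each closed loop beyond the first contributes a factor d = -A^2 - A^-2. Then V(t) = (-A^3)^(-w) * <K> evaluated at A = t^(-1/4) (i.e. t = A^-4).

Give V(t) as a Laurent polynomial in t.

Reading the diagram top to bottom ('/'-over between positions i,i+1 = s_i, '\'-over = s_i^-1): braid word = s1 s2^-1 s2^-1 s1^-1 s1^-1 s2 s1^-1 s2^-1 s2^-1 s1 s3.
The presented braid s1 s2^-1 s2^-1 s1^-1 s1^-1 s2 s1^-1 s2^-1 s2^-1 s1 s3 on 4 strands reduces by inverse Markov moves (closure unchanged at each step):
  Destabilize: the word has the form β·s3 where s3 occurs only as the final letter (β ∈ B_3); drop it and the last strand → 3 strands.
Reduced to β = s1 s2^-1 s2^-1 s1^-1 s1^-1 s2 s1^-1 s2^-1 s2^-1 s1 on 3 strands, 10 crossings.
Compute on β:
Braid: s1 s2^-1 s2^-1 s1^-1 s1^-1 s2 s1^-1 s2^-1 s2^-1 s1 on 3 strands, 10 crossings.
Writhe w = (#positive) - (#negative) = 3 - 7 = -4.
Enumerate smoothing states for the bracket polynomial. There are 2^10 = 1024 states.
Each crossing splits two ways (0=vertical, 1=horizontal). The state's weight is A^(#A-smoothings - #B-smoothings) * d^(loops - 1).
Tabulate the states by total A-exponent and number of loops L (A-exp: L × count):
  A^10: L=6 ×1
  A^8: L=5 ×10
  A^6: L=4 ×43, L=6 ×2
  A^4: L=3 ×98, L=5 ×22
  A^2: L=2 ×118, L=4 ×88, L=6 ×4
  A^0: L=1 ×60, L=3 ×162, L=5 ×30
  A^-2: L=2 ×128, L=4 ×79, L=6 ×3
  A^-4: L=1 ×23, L=3 ×84, L=5 ×13
  A^-6: L=2 ×27, L=4 ×18
  A^-8: L=1 ×2, L=3 ×8
  A^-10: L=2 ×1
Each group contributes A^e * Σ count * d^(L-1):
Powers of d = -A^2 - A^-2: d^2 = A^4 + 2 + A^-4; d^3 = -A^6 - 3*A^2 - 3*A^-2 - A^-6; d^4 = A^8 + 4*A^4 + 6 + 4*A^-4 + A^-8; d^5 = -A^10 - 5*A^6 - 10*A^2 - 10*A^-2 - 5*A^-6 - A^-10.
  A^10 * (d^5) = -A^20 - 5*A^16 - 10*A^12 - 10*A^8 - 5*A^4 - 1
  A^8 * (10*d^4) = 10*A^16 + 40*A^12 + 60*A^8 + 40*A^4 + 10
  A^6 * (43*d^3 + 2*d^5) = -2*A^16 - 53*A^12 - 149*A^8 - 149*A^4 - 53 - 2*A^-4
  A^4 * (98*d^2 + 22*d^4) = 22*A^12 + 186*A^8 + 328*A^4 + 186 + 22*A^-4
  A^2 * (118*d + 88*d^3 + 4*d^5) = -4*A^12 - 108*A^8 - 422*A^4 - 422 - 108*A^-4 - 4*A^-8
  A^0 * (60 + 162*d^2 + 30*d^4) = 30*A^8 + 282*A^4 + 564 + 282*A^-4 + 30*A^-8
  A^-2 * (128*d + 79*d^3 + 3*d^5) = -3*A^8 - 94*A^4 - 395 - 395*A^-4 - 94*A^-8 - 3*A^-12
  A^-4 * (23 + 84*d^2 + 13*d^4) = 13*A^4 + 136 + 269*A^-4 + 136*A^-8 + 13*A^-12
  A^-6 * (27*d + 18*d^3) = -18 - 81*A^-4 - 81*A^-8 - 18*A^-12
  A^-8 * (2 + 8*d^2) = 8*A^-4 + 18*A^-8 + 8*A^-12
  A^-10 * (d) = -A^-8 - A^-12
Summing the groups: <K> = -A^20 + 3*A^16 - 5*A^12 + 6*A^8 - 7*A^4 + 7 - 5*A^-4 + 4*A^-8 - A^-12
Normalise by the writhe: (-A^3)^(-w) = (-A^3)^(4) = A^12, so f(A) = A^12 * <K> = -A^32 + 3*A^28 - 5*A^24 + 6*A^20 - 7*A^16 + 7*A^12 - 5*A^8 + 4*A^4 - 1.
Substitute A = t^(-1/4), i.e. A^e → t^(-e/4): V(t) = -1 + 4*t^-1 - 5*t^-2 + 7*t^-3 - 7*t^-4 + 6*t^-5 - 5*t^-6 + 3*t^-7 - t^-8

Answer: -1 + 4*t^-1 - 5*t^-2 + 7*t^-3 - 7*t^-4 + 6*t^-5 - 5*t^-6 + 3*t^-7 - t^-8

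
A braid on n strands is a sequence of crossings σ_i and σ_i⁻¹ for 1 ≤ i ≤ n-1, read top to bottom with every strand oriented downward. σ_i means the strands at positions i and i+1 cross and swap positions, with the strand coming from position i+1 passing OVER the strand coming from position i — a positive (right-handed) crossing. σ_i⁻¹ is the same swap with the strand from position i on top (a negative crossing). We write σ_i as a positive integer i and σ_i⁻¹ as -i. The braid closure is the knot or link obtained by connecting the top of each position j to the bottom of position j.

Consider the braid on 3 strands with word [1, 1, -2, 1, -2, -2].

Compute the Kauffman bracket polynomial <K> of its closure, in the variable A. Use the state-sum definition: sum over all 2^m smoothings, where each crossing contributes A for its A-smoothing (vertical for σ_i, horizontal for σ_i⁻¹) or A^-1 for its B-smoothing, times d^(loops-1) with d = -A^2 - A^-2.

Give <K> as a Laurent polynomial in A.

-A^12 + 2*A^8 - 2*A^4 + 3 - 2*A^-4 + 2*A^-8 - A^-12

Derivation:
Braid: s1 s1 s2^-1 s1 s2^-1 s2^-1 on 3 strands, 6 crossings.
Writhe w = (#positive) - (#negative) = 3 - 3 = 0.
State-sum expansion of <K>. There are 2^6 = 64 states.
Smooth each crossing (0=||, 1=⌣⌢); contribution A^(Σ sign_k(1-2s_k)) * d^(L-1).
Tabulate the states by total A-exponent and number of loops L (A-exp: L × count):
  A^6: L=4 ×1
  A^4: L=3 ×6
  A^2: L=2 ×14, L=4 ×1
  A^0: L=1 ×13, L=3 ×7
  A^-2: L=2 ×14, L=4 ×1
  A^-4: L=3 ×6
  A^-6: L=4 ×1
Each group contributes A^e * Σ count * d^(L-1):
Powers of d = -A^2 - A^-2: d^2 = A^4 + 2 + A^-4; d^3 = -A^6 - 3*A^2 - 3*A^-2 - A^-6.
  A^6 * (d^3) = -A^12 - 3*A^8 - 3*A^4 - 1
  A^4 * (6*d^2) = 6*A^8 + 12*A^4 + 6
  A^2 * (14*d + d^3) = -A^8 - 17*A^4 - 17 - A^-4
  A^0 * (13 + 7*d^2) = 7*A^4 + 27 + 7*A^-4
  A^-2 * (14*d + d^3) = -A^4 - 17 - 17*A^-4 - A^-8
  A^-4 * (6*d^2) = 6 + 12*A^-4 + 6*A^-8
  A^-6 * (d^3) = -1 - 3*A^-4 - 3*A^-8 - A^-12
Summing the groups: <K> = -A^12 + 2*A^8 - 2*A^4 + 3 - 2*A^-4 + 2*A^-8 - A^-12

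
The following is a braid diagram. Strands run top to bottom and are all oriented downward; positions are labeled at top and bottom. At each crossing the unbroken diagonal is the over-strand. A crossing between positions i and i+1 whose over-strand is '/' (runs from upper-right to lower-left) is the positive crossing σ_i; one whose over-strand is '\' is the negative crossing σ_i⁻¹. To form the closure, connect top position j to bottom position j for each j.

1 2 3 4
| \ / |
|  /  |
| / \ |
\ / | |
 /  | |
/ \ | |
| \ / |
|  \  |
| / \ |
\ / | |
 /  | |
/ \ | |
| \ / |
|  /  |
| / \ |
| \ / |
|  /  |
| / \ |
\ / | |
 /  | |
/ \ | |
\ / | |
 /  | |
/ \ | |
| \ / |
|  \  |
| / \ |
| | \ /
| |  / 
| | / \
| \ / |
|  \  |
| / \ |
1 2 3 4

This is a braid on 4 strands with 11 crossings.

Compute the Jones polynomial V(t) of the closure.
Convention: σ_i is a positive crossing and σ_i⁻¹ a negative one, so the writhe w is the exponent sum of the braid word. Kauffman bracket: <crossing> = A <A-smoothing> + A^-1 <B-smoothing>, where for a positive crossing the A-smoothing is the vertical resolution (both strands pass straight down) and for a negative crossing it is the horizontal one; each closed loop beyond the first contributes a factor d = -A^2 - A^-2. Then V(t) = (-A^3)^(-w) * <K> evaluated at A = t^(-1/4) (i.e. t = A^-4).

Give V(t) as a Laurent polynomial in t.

t^7 - 2*t^6 + 2*t^5 - 3*t^4 + 3*t^3 - 2*t^2 + 2*t

Derivation:
Reading the diagram top to bottom ('/'-over between positions i,i+1 = s_i, '\'-over = s_i^-1): braid word = s2 s1 s2^-1 s1 s2 s2 s1 s1 s2^-1 s3 s2^-1.
The presented braid s2 s1 s2^-1 s1 s2 s2 s1 s1 s2^-1 s3 s2^-1 on 4 strands reduces by inverse Markov moves (closure unchanged at each step):
  Deconjugate: the word is γ·β·γ⁻¹ with γ = s2 (prefix) and γ⁻¹ = s2^-1 (suffix); strip both.
  Destabilize: the word has the form β·s3 where s3 occurs only as the final letter (β ∈ B_3); drop it and the last strand → 3 strands.
Reduced to β = s1 s2^-1 s1 s2 s2 s1 s1 s2^-1 on 3 strands, 8 crossings.
Compute on β:
Braid: s1 s2^-1 s1 s2 s2 s1 s1 s2^-1 on 3 strands, 8 crossings.
Writhe w = (#positive) - (#negative) = 6 - 2 = 4.
Enumerate smoothing states for the bracket polynomial. There are 2^8 = 256 states.
Each crossing splits two ways (0=vertical, 1=horizontal). The state's weight is A^(#A-smoothings - #B-smoothings) * d^(loops - 1).
Tabulate the states by total A-exponent and number of loops L (A-exp: L × count):
  A^8: L=3 ×1
  A^6: L=2 ×6, L=4 ×2
  A^4: L=1 ×11, L=3 ×16, L=5 ×1
  A^2: L=2 ×47, L=4 ×9
  A^0: L=1 ×26, L=3 ×43, L=5 ×1
  A^-2: L=2 ×41, L=4 ×15
  A^-4: L=3 ×26, L=5 ×2
  A^-6: L=4 ×8
  A^-8: L=5 ×1
Each group contributes A^e * Σ count * d^(L-1):
Powers of d = -A^2 - A^-2: d^2 = A^4 + 2 + A^-4; d^3 = -A^6 - 3*A^2 - 3*A^-2 - A^-6; d^4 = A^8 + 4*A^4 + 6 + 4*A^-4 + A^-8.
  A^8 * (d^2) = A^12 + 2*A^8 + A^4
  A^6 * (6*d + 2*d^3) = -2*A^12 - 12*A^8 - 12*A^4 - 2
  A^4 * (11 + 16*d^2 + d^4) = A^12 + 20*A^8 + 49*A^4 + 20 + A^-4
  A^2 * (47*d + 9*d^3) = -9*A^8 - 74*A^4 - 74 - 9*A^-4
  A^0 * (26 + 43*d^2 + d^4) = A^8 + 47*A^4 + 118 + 47*A^-4 + A^-8
  A^-2 * (41*d + 15*d^3) = -15*A^4 - 86 - 86*A^-4 - 15*A^-8
  A^-4 * (26*d^2 + 2*d^4) = 2*A^4 + 34 + 64*A^-4 + 34*A^-8 + 2*A^-12
  A^-6 * (8*d^3) = -8 - 24*A^-4 - 24*A^-8 - 8*A^-12
  A^-8 * (d^4) = 1 + 4*A^-4 + 6*A^-8 + 4*A^-12 + A^-16
Summing the groups: <K> = 2*A^8 - 2*A^4 + 3 - 3*A^-4 + 2*A^-8 - 2*A^-12 + A^-16
Normalise by the writhe: (-A^3)^(-w) = (-A^3)^(-4) = A^-12, so f(A) = A^-12 * <K> = 2*A^-4 - 2*A^-8 + 3*A^-12 - 3*A^-16 + 2*A^-20 - 2*A^-24 + A^-28.
Substitute A = t^(-1/4), i.e. A^e → t^(-e/4): V(t) = t^7 - 2*t^6 + 2*t^5 - 3*t^4 + 3*t^3 - 2*t^2 + 2*t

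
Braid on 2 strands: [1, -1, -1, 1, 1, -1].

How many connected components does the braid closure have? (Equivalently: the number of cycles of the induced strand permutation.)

2

Derivation:
Track the strand permutation on 2 strands, starting from identity.
  step 1: s1 swaps positions 1,2 -> [2 1]
  step 2: s1^-1 swaps positions 1,2 -> [1 2]
  step 3: s1^-1 swaps positions 1,2 -> [2 1]
  step 4: s1 swaps positions 1,2 -> [1 2]
  step 5: s1 swaps positions 1,2 -> [2 1]
  step 6: s1^-1 swaps positions 1,2 -> [1 2]
Final permutation (position -> original strand): [1 2]
Closure components = cycle count of this permutation = 2.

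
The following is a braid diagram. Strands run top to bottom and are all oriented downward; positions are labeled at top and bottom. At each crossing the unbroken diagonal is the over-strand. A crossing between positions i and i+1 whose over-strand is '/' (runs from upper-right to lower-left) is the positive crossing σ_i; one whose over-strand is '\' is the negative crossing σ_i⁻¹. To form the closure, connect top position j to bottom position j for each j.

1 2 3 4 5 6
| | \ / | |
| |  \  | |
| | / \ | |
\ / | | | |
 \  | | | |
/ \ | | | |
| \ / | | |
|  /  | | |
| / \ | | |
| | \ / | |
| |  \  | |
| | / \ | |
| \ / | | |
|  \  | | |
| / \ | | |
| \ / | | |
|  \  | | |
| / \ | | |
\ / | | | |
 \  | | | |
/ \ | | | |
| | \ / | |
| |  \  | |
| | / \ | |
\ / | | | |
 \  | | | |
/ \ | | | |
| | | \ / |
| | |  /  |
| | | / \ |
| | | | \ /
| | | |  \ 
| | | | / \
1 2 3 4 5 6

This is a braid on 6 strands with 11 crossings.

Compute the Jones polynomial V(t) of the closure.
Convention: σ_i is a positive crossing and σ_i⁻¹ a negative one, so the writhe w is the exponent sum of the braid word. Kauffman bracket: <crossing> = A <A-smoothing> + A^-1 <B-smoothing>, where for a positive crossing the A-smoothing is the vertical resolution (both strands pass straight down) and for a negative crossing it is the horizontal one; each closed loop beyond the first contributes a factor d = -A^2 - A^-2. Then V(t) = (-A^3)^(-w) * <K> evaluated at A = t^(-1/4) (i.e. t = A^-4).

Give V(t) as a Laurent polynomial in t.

t^-2 - t^-3 + 3*t^-4 - 3*t^-5 + 4*t^-6 - 4*t^-7 + 2*t^-8 - 2*t^-9 + t^-10

Derivation:
Reading the diagram top to bottom ('/'-over between positions i,i+1 = s_i, '\'-over = s_i^-1): braid word = s3^-1 s1^-1 s2 s3^-1 s2^-1 s2^-1 s1^-1 s3^-1 s1^-1 s4 s5^-1.
The presented braid s3^-1 s1^-1 s2 s3^-1 s2^-1 s2^-1 s1^-1 s3^-1 s1^-1 s4 s5^-1 on 6 strands reduces by inverse Markov moves (closure unchanged at each step):
  Destabilize: the word has the form β·s5^-1 where s5^-1 occurs only as the final letter (β ∈ B_5); drop it and the last strand → 5 strands.
  Destabilize: the word has the form β·s4 where s4 occurs only as the final letter (β ∈ B_4); drop it and the last strand → 4 strands.
Reduced to β = s3^-1 s1^-1 s2 s3^-1 s2^-1 s2^-1 s1^-1 s3^-1 s1^-1 on 4 strands, 9 crossings.
Compute on β:
Braid: s3^-1 s1^-1 s2 s3^-1 s2^-1 s2^-1 s1^-1 s3^-1 s1^-1 on 4 strands, 9 crossings.
Writhe w = (#positive) - (#negative) = 1 - 8 = -7.
Computing the Kauffman bracket via state sum. There are 2^9 = 512 states.
For each crossing: s=0 is the vertical smoothing, s=1 horizontal. Crossing k contributes A^(sign_k * (1 - 2*s_k)); loop factor d = -A^2 - A^-2.
Tabulate the states by total A-exponent and number of loops L (A-exp: L × count):
  A^9: L=6 ×1
  A^7: L=5 ×9
  A^5: L=4 ×34, L=6 ×2
  A^3: L=3 ×67, L=5 ×17
  A^1: L=2 ×69, L=4 ×56, L=6 ×1
  A^-1: L=1 ×30, L=3 ×88, L=5 ×8
  A^-3: L=2 ×61, L=4 ×23
  A^-5: L=1 ×9, L=3 ×26, L=5 ×1
  A^-7: L=2 ×6, L=4 ×3
  A^-9: L=3 ×1
Each group contributes A^e * Σ count * d^(L-1):
Powers of d = -A^2 - A^-2: d^2 = A^4 + 2 + A^-4; d^3 = -A^6 - 3*A^2 - 3*A^-2 - A^-6; d^4 = A^8 + 4*A^4 + 6 + 4*A^-4 + A^-8; d^5 = -A^10 - 5*A^6 - 10*A^2 - 10*A^-2 - 5*A^-6 - A^-10.
  A^9 * (d^5) = -A^19 - 5*A^15 - 10*A^11 - 10*A^7 - 5*A^3 - A^-1
  A^7 * (9*d^4) = 9*A^15 + 36*A^11 + 54*A^7 + 36*A^3 + 9*A^-1
  A^5 * (34*d^3 + 2*d^5) = -2*A^15 - 44*A^11 - 122*A^7 - 122*A^3 - 44*A^-1 - 2*A^-5
  A^3 * (67*d^2 + 17*d^4) = 17*A^11 + 135*A^7 + 236*A^3 + 135*A^-1 + 17*A^-5
  A^1 * (69*d + 56*d^3 + d^5) = -A^11 - 61*A^7 - 247*A^3 - 247*A^-1 - 61*A^-5 - A^-9
  A^-1 * (30 + 88*d^2 + 8*d^4) = 8*A^7 + 120*A^3 + 254*A^-1 + 120*A^-5 + 8*A^-9
  A^-3 * (61*d + 23*d^3) = -23*A^3 - 130*A^-1 - 130*A^-5 - 23*A^-9
  A^-5 * (9 + 26*d^2 + d^4) = A^3 + 30*A^-1 + 67*A^-5 + 30*A^-9 + A^-13
  A^-7 * (6*d + 3*d^3) = -3*A^-1 - 15*A^-5 - 15*A^-9 - 3*A^-13
  A^-9 * (d^2) = A^-5 + 2*A^-9 + A^-13
Summing the groups: <K> = -A^19 + 2*A^15 - 2*A^11 + 4*A^7 - 4*A^3 + 3*A^-1 - 3*A^-5 + A^-9 - A^-13
Normalise by the writhe: (-A^3)^(-w) = (-A^3)^(7) = -A^21, so f(A) = -A^21 * <K> = A^40 - 2*A^36 + 2*A^32 - 4*A^28 + 4*A^24 - 3*A^20 + 3*A^16 - A^12 + A^8.
Substitute A = t^(-1/4), i.e. A^e → t^(-e/4): V(t) = t^-2 - t^-3 + 3*t^-4 - 3*t^-5 + 4*t^-6 - 4*t^-7 + 2*t^-8 - 2*t^-9 + t^-10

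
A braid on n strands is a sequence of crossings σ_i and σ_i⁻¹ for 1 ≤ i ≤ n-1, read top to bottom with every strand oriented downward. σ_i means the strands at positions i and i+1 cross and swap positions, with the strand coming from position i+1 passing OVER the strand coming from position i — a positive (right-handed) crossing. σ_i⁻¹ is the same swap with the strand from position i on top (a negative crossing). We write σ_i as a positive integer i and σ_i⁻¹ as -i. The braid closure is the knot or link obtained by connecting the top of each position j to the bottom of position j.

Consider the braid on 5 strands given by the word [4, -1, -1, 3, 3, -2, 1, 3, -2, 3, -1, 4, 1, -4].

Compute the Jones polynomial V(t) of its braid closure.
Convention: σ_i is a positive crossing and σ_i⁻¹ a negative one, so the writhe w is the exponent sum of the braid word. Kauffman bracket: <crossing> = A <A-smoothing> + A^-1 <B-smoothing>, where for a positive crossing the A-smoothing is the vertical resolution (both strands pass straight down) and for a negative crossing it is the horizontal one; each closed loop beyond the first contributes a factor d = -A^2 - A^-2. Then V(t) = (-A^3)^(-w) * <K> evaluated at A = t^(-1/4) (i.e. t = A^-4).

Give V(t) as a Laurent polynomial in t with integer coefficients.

t^5 - 2*t^4 + 3*t^3 - 3*t^2 + 3*t - 3 + 2*t^-1 - t^-2 + t^-3

Derivation:
The presented braid s4 s1^-1 s1^-1 s3 s3 s2^-1 s1 s3 s2^-1 s3 s1^-1 s4 s1 s4^-1 on 5 strands reduces by inverse Markov moves (closure unchanged at each step):
  Deconjugate: the word is γ·β·γ⁻¹ with γ = s4 s1^-1 (prefix) and γ⁻¹ = s1 s4^-1 (suffix); strip both.
  Destabilize: the word has the form β·s4 where s4 occurs only as the final letter (β ∈ B_4); drop it and the last strand → 4 strands.
Reduced to β = s1^-1 s3 s3 s2^-1 s1 s3 s2^-1 s3 s1^-1 on 4 strands, 9 crossings.
Compute on β:
Braid: s1^-1 s3 s3 s2^-1 s1 s3 s2^-1 s3 s1^-1 on 4 strands, 9 crossings.
Writhe w = (#positive) - (#negative) = 5 - 4 = 1.
Enumerate smoothing states for the bracket polynomial. There are 2^9 = 512 states.
For each crossing: s=0 is the vertical smoothing, s=1 horizontal. Crossing k contributes A^(sign_k * (1 - 2*s_k)); loop factor d = -A^2 - A^-2.
Tabulate the states by total A-exponent and number of loops L (A-exp: L × count):
  A^9: L=4 ×1
  A^7: L=3 ×9
  A^5: L=2 ×29, L=4 ×7
  A^3: L=1 ×30, L=3 ×52, L=5 ×2
  A^1: L=2 ×83, L=4 ×43
  A^-1: L=1 ×11, L=3 ×93, L=5 ×22
  A^-3: L=2 ×19, L=4 ×58, L=6 ×7
  A^-5: L=3 ×15, L=5 ×20, L=7 ×1
  A^-7: L=4 ×6, L=6 ×3
  A^-9: L=5 ×1
Each group contributes A^e * Σ count * d^(L-1):
Powers of d = -A^2 - A^-2: d^2 = A^4 + 2 + A^-4; d^3 = -A^6 - 3*A^2 - 3*A^-2 - A^-6; d^4 = A^8 + 4*A^4 + 6 + 4*A^-4 + A^-8; d^5 = -A^10 - 5*A^6 - 10*A^2 - 10*A^-2 - 5*A^-6 - A^-10; d^6 = A^12 + 6*A^8 + 15*A^4 + 20 + 15*A^-4 + 6*A^-8 + A^-12.
  A^9 * (d^3) = -A^15 - 3*A^11 - 3*A^7 - A^3
  A^7 * (9*d^2) = 9*A^11 + 18*A^7 + 9*A^3
  A^5 * (29*d + 7*d^3) = -7*A^11 - 50*A^7 - 50*A^3 - 7*A^-1
  A^3 * (30 + 52*d^2 + 2*d^4) = 2*A^11 + 60*A^7 + 146*A^3 + 60*A^-1 + 2*A^-5
  A^1 * (83*d + 43*d^3) = -43*A^7 - 212*A^3 - 212*A^-1 - 43*A^-5
  A^-1 * (11 + 93*d^2 + 22*d^4) = 22*A^7 + 181*A^3 + 329*A^-1 + 181*A^-5 + 22*A^-9
  A^-3 * (19*d + 58*d^3 + 7*d^5) = -7*A^7 - 93*A^3 - 263*A^-1 - 263*A^-5 - 93*A^-9 - 7*A^-13
  A^-5 * (15*d^2 + 20*d^4 + d^6) = A^7 + 26*A^3 + 110*A^-1 + 170*A^-5 + 110*A^-9 + 26*A^-13 + A^-17
  A^-7 * (6*d^3 + 3*d^5) = -3*A^3 - 21*A^-1 - 48*A^-5 - 48*A^-9 - 21*A^-13 - 3*A^-17
  A^-9 * (d^4) = A^-1 + 4*A^-5 + 6*A^-9 + 4*A^-13 + A^-17
Summing the groups: <K> = -A^15 + A^11 - 2*A^7 + 3*A^3 - 3*A^-1 + 3*A^-5 - 3*A^-9 + 2*A^-13 - A^-17
Normalise by the writhe: (-A^3)^(-w) = (-A^3)^(-1) = -A^-3, so f(A) = -A^-3 * <K> = A^12 - A^8 + 2*A^4 - 3 + 3*A^-4 - 3*A^-8 + 3*A^-12 - 2*A^-16 + A^-20.
Substitute A = t^(-1/4), i.e. A^e → t^(-e/4): V(t) = t^5 - 2*t^4 + 3*t^3 - 3*t^2 + 3*t - 3 + 2*t^-1 - t^-2 + t^-3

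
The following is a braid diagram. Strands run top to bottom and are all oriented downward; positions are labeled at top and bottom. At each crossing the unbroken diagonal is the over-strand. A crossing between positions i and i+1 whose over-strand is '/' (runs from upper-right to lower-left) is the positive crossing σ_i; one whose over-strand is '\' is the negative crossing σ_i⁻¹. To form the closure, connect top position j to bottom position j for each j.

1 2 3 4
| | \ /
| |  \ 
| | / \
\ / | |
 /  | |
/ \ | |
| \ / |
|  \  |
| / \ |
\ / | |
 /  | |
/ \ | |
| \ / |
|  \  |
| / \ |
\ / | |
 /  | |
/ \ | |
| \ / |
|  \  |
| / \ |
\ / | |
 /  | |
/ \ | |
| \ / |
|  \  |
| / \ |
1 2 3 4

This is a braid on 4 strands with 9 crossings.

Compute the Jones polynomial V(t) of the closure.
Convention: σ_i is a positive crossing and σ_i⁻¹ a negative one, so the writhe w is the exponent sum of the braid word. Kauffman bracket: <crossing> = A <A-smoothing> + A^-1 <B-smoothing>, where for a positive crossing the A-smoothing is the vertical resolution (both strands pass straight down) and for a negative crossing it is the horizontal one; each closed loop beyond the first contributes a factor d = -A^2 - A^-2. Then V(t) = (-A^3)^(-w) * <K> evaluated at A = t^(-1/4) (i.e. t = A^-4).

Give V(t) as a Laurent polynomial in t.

Reading the diagram top to bottom ('/'-over between positions i,i+1 = s_i, '\'-over = s_i^-1): braid word = s3^-1 s1 s2^-1 s1 s2^-1 s1 s2^-1 s1 s2^-1.
Braid: s3^-1 s1 s2^-1 s1 s2^-1 s1 s2^-1 s1 s2^-1 on 4 strands, 9 crossings.
Writhe w = (#positive) - (#negative) = 4 - 5 = -1.
Enumerate smoothing states for the bracket polynomial. There are 2^9 = 512 states.
Each crossing splits two ways (0=vertical, 1=horizontal). The state's weight is A^(#A-smoothings - #B-smoothings) * d^(loops - 1).
Tabulate the states by total A-exponent and number of loops L (A-exp: L × count):
  A^9: L=5 ×1
  A^7: L=4 ×8, L=6 ×1
  A^5: L=3 ×28, L=5 ×8
  A^3: L=2 ×52, L=4 ×32
  A^1: L=1 ×45, L=3 ×77, L=5 ×4
  A^-1: L=2 ×97, L=4 ×29
  A^-3: L=3 ×80, L=5 ×4
  A^-5: L=4 ×36
  A^-7: L=5 ×9
  A^-9: L=6 ×1
Each group contributes A^e * Σ count * d^(L-1):
Powers of d = -A^2 - A^-2: d^2 = A^4 + 2 + A^-4; d^3 = -A^6 - 3*A^2 - 3*A^-2 - A^-6; d^4 = A^8 + 4*A^4 + 6 + 4*A^-4 + A^-8; d^5 = -A^10 - 5*A^6 - 10*A^2 - 10*A^-2 - 5*A^-6 - A^-10.
  A^9 * (d^4) = A^17 + 4*A^13 + 6*A^9 + 4*A^5 + A
  A^7 * (8*d^3 + d^5) = -A^17 - 13*A^13 - 34*A^9 - 34*A^5 - 13*A - A^-3
  A^5 * (28*d^2 + 8*d^4) = 8*A^13 + 60*A^9 + 104*A^5 + 60*A + 8*A^-3
  A^3 * (52*d + 32*d^3) = -32*A^9 - 148*A^5 - 148*A - 32*A^-3
  A^1 * (45 + 77*d^2 + 4*d^4) = 4*A^9 + 93*A^5 + 223*A + 93*A^-3 + 4*A^-7
  A^-1 * (97*d + 29*d^3) = -29*A^5 - 184*A - 184*A^-3 - 29*A^-7
  A^-3 * (80*d^2 + 4*d^4) = 4*A^5 + 96*A + 184*A^-3 + 96*A^-7 + 4*A^-11
  A^-5 * (36*d^3) = -36*A - 108*A^-3 - 108*A^-7 - 36*A^-11
  A^-7 * (9*d^4) = 9*A + 36*A^-3 + 54*A^-7 + 36*A^-11 + 9*A^-15
  A^-9 * (d^5) = -A - 5*A^-3 - 10*A^-7 - 10*A^-11 - 5*A^-15 - A^-19
Summing the groups: <K> = -A^13 + 4*A^9 - 6*A^5 + 7*A - 9*A^-3 + 7*A^-7 - 6*A^-11 + 4*A^-15 - A^-19
Normalise by the writhe: (-A^3)^(-w) = (-A^3)^(1) = -A^3, so f(A) = -A^3 * <K> = A^16 - 4*A^12 + 6*A^8 - 7*A^4 + 9 - 7*A^-4 + 6*A^-8 - 4*A^-12 + A^-16.
Substitute A = t^(-1/4), i.e. A^e → t^(-e/4): V(t) = t^4 - 4*t^3 + 6*t^2 - 7*t + 9 - 7*t^-1 + 6*t^-2 - 4*t^-3 + t^-4

Answer: t^4 - 4*t^3 + 6*t^2 - 7*t + 9 - 7*t^-1 + 6*t^-2 - 4*t^-3 + t^-4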